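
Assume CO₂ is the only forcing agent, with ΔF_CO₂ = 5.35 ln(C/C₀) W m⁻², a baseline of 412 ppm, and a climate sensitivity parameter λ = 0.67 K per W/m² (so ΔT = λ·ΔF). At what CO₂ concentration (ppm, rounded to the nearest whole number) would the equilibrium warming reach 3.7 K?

Required forcing: ΔF = ΔT/λ = 3.7/0.67 = 5.5224 W/m².
Then ln(C/412) = ΔF/5.35 = 5.5224/5.35 = 1.03222.
So C = 412 × e^1.03222 = 412 × 2.80729 = 1156.60 ppm.

C ≈ 1157 ppm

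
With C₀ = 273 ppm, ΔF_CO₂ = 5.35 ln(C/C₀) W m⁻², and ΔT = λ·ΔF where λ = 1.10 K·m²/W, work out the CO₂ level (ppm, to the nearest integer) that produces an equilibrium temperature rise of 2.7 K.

C ≈ 432 ppm

Required forcing: ΔF = ΔT/λ = 2.7/1.10 = 2.4545 W/m².
Then ln(C/273) = ΔF/5.35 = 2.4545/5.35 = 0.45879.
So C = 273 × e^0.45879 = 273 × 1.58216 = 431.93 ppm.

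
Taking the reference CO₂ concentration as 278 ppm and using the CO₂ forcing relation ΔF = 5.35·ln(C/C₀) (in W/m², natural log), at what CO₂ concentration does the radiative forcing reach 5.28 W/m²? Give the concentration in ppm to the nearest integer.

Set 5.35 ln(C/278) = 5.28, so ln(C/278) = 5.28/5.35 = 0.98692.
Then C/278 = e^0.98692 = 2.68296, giving C = 278 × 2.68296 = 745.86 ppm.

C ≈ 746 ppm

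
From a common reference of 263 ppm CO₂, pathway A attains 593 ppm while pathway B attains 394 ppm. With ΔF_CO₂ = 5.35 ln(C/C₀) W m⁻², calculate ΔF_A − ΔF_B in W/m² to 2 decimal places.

ΔF_A = 5.35 ln(593/263) = 5.35 × 0.81304 = 4.3498 W/m².
ΔF_B = 5.35 ln(394/263) = 5.35 × 0.40420 = 2.1625 W/m².
Difference: 4.3498 − 2.1625 = 2.1873 W/m².
(Equivalently, ΔF_A − ΔF_B = 5.35 ln(593/394) = 5.35 × 0.40884 = 2.1873 W/m².)

ΔF_A − ΔF_B = 2.19 W/m²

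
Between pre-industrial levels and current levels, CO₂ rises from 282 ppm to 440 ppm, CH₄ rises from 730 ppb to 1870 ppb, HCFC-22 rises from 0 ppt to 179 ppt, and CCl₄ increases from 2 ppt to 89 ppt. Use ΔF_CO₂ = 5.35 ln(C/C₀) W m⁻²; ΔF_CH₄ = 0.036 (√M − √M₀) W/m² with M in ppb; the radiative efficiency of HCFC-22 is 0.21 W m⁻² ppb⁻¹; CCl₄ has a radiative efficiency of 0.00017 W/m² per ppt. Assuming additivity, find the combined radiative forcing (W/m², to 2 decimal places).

CO₂: 5.35 × ln(440/282) = 5.35 × ln(1.56028) = 5.35 × 0.44487 = 2.3801 W/m².
CH₄: 0.036 × (√1870 − √730) = 0.036 × (43.2435 − 27.0185) = 0.036 × 16.2250 = 0.5841 W/m².
HCFC-22: Δ = 179 − 0 = 179 ppt = 0.179 ppb; ΔF = 0.21 × 0.179 = 0.0376 W/m².
CCl₄: ΔF = 0.00017 × (89 − 2) = 0.00017 × 87 = 0.0148 W/m².
Total ΔF = 2.3801 + 0.5841 + 0.0376 + 0.0148 = 3.0166 W/m².

ΔF = 3.02 W/m²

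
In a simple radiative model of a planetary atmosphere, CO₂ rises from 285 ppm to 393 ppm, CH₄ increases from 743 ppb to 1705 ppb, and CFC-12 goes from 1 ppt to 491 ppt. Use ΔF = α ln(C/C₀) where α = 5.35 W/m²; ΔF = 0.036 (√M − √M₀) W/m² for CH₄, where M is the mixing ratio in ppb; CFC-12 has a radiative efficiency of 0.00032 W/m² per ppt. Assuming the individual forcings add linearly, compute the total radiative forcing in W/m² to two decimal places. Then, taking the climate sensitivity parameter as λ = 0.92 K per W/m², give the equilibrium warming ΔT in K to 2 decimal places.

CO₂: 5.35 × ln(393/285) = 5.35 × ln(1.37895) = 5.35 × 0.32132 = 1.7191 W/m².
CH₄: 0.036 × (√1705 − √743) = 0.036 × (41.2916 − 27.2580) = 0.036 × 14.0336 = 0.5052 W/m².
CFC-12: ΔF = 0.00032 × (491 − 1) = 0.00032 × 490 = 0.1568 W/m².
Total ΔF = 1.7191 + 0.5052 + 0.1568 = 2.3811 W/m².
ΔT = λ ΔF = 0.92 × 2.38 = 2.1896 K.

ΔF = 2.38 W/m²; ΔT = 2.19 K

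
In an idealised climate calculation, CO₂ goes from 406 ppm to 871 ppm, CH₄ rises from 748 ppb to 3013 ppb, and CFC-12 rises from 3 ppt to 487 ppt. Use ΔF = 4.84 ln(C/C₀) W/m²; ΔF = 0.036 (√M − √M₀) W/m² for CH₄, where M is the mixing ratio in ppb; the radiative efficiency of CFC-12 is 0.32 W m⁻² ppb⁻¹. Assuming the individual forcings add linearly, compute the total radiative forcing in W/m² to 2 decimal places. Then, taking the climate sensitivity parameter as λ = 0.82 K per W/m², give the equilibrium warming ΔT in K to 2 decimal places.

CO₂: 4.84 × ln(871/406) = 4.84 × ln(2.14532) = 4.84 × 0.76329 = 3.6943 W/m².
CH₄: 0.036 × (√3013 − √748) = 0.036 × (54.8908 − 27.3496) = 0.036 × 27.5412 = 0.9915 W/m².
CFC-12: Δ = 487 − 3 = 484 ppt = 0.484 ppb; ΔF = 0.32 × 0.484 = 0.1549 W/m².
Total ΔF = 3.6943 + 0.9915 + 0.1549 = 4.8407 W/m².
ΔT = λ ΔF = 0.82 × 4.84 = 3.9688 K.

ΔF = 4.84 W/m²; ΔT = 3.97 K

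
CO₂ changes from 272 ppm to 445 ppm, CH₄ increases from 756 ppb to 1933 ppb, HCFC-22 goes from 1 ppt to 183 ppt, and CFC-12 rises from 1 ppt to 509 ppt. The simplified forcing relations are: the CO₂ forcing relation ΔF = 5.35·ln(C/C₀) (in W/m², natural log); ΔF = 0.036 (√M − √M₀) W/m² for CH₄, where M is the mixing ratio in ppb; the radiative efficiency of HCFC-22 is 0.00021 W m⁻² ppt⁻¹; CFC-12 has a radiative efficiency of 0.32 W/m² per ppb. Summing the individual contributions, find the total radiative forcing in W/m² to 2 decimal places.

CO₂: 5.35 × ln(445/272) = 5.35 × ln(1.63603) = 5.35 × 0.49227 = 2.6336 W/m².
CH₄: 0.036 × (√1933 − √756) = 0.036 × (43.9659 − 27.4955) = 0.036 × 16.4704 = 0.5929 W/m².
HCFC-22: ΔF = 0.00021 × (183 − 1) = 0.00021 × 182 = 0.0382 W/m².
CFC-12: Δ = 509 − 1 = 508 ppt = 0.508 ppb; ΔF = 0.32 × 0.508 = 0.1626 W/m².
Total ΔF = 2.6336 + 0.5929 + 0.0382 + 0.1626 = 3.4273 W/m².

ΔF = 3.43 W/m²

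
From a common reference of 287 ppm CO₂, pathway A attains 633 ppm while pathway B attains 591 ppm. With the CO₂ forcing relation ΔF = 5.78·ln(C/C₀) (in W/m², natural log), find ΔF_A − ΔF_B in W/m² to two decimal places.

ΔF_A − ΔF_B = 0.40 W/m²

ΔF_A = 5.78 ln(633/287) = 5.78 × 0.79099 = 4.5719 W/m².
ΔF_B = 5.78 ln(591/287) = 5.78 × 0.72233 = 4.1751 W/m².
Difference: 4.5719 − 4.1751 = 0.3968 W/m².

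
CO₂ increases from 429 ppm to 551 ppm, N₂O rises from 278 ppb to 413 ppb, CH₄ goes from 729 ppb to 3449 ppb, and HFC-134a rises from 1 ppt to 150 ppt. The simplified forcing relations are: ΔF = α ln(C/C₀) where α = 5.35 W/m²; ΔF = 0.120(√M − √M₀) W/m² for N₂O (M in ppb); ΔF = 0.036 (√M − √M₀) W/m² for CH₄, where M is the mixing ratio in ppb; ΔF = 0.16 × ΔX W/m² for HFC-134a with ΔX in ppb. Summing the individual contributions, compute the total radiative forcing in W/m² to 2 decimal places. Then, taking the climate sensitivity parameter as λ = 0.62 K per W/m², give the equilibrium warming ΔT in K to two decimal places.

CO₂: 5.35 × ln(551/429) = 5.35 × ln(1.28438) = 5.35 × 0.25028 = 1.3390 W/m².
N₂O: 0.120 × (√413 − √278) = 0.120 × (20.3224 − 16.6733) = 0.120 × 3.6491 = 0.4379 W/m².
CH₄: 0.036 × (√3449 − √729) = 0.036 × (58.7282 − 27.0000) = 0.036 × 31.7282 = 1.1422 W/m².
HFC-134a: Δ = 150 − 1 = 149 ppt = 0.149 ppb; ΔF = 0.16 × 0.149 = 0.0238 W/m².
Total ΔF = 1.3390 + 0.4379 + 1.1422 + 0.0238 = 2.9429 W/m².
ΔT = λ ΔF = 0.62 × 2.94 = 1.8228 K.

ΔF = 2.94 W/m²; ΔT = 1.82 K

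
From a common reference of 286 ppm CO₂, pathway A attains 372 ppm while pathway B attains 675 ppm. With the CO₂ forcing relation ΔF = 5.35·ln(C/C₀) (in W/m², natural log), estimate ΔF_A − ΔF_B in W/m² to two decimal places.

ΔF_A = 5.35 ln(372/286) = 5.35 × 0.26290 = 1.4065 W/m².
ΔF_B = 5.35 ln(675/286) = 5.35 × 0.85872 = 4.5942 W/m².
Difference: 1.4065 − 4.5942 = -3.1877 W/m².

ΔF_A − ΔF_B = -3.19 W/m²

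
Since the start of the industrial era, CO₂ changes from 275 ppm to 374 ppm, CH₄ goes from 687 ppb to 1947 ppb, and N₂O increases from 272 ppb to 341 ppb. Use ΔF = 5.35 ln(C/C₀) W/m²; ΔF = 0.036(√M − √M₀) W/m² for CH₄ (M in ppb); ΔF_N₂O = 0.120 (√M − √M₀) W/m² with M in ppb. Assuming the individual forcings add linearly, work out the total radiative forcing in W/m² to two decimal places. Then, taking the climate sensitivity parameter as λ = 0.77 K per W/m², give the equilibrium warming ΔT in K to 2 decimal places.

CO₂: 5.35 × ln(374/275) = 5.35 × ln(1.36000) = 5.35 × 0.30748 = 1.6450 W/m².
CH₄: 0.036 × (√1947 − √687) = 0.036 × (44.1248 − 26.2107) = 0.036 × 17.9141 = 0.6449 W/m².
N₂O: 0.120 × (√341 − √272) = 0.120 × (18.4662 − 16.4924) = 0.120 × 1.9738 = 0.2369 W/m².
Total ΔF = 1.6450 + 0.6449 + 0.2369 = 2.5268 W/m².
ΔT = λ ΔF = 0.77 × 2.53 = 1.9481 K.

ΔF = 2.53 W/m²; ΔT = 1.95 K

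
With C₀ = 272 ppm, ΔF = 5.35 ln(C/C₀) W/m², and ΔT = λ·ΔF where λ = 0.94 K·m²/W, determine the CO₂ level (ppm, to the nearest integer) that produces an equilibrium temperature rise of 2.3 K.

C ≈ 430 ppm

Required forcing: ΔF = ΔT/λ = 2.3/0.94 = 2.4468 W/m².
Then ln(C/272) = ΔF/5.35 = 2.4468/5.35 = 0.45735.
So C = 272 × e^0.45735 = 272 × 1.57988 = 429.73 ppm.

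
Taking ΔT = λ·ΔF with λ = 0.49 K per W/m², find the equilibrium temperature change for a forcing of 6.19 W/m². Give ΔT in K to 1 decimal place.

ΔT = 3.0 K

ΔT = λ ΔF = 0.49 × 6.19 = 3.0331 K.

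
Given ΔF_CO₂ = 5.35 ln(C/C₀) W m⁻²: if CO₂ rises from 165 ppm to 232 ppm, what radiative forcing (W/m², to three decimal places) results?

CO₂: 5.35 × ln(232/165) = 5.35 × ln(1.40606) = 5.35 × 0.34079 = 1.8232 W/m².

ΔF = 1.823 W/m²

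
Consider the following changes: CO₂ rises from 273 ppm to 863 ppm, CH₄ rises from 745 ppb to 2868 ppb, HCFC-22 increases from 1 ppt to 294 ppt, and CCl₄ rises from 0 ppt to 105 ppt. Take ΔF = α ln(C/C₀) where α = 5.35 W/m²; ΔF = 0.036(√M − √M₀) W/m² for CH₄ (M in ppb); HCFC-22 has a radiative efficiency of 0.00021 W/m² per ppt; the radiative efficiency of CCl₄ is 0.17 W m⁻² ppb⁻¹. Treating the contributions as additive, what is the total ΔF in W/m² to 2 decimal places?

CO₂: 5.35 × ln(863/273) = 5.35 × ln(3.16117) = 5.35 × 1.15094 = 6.1575 W/m².
CH₄: 0.036 × (√2868 − √745) = 0.036 × (53.5537 − 27.2947) = 0.036 × 26.2590 = 0.9453 W/m².
HCFC-22: ΔF = 0.00021 × (294 − 1) = 0.00021 × 293 = 0.0615 W/m².
CCl₄: Δ = 105 − 0 = 105 ppt = 0.105 ppb; ΔF = 0.17 × 0.105 = 0.0179 W/m².
Total ΔF = 6.1575 + 0.9453 + 0.0615 + 0.0179 = 7.1822 W/m².

ΔF = 7.18 W/m²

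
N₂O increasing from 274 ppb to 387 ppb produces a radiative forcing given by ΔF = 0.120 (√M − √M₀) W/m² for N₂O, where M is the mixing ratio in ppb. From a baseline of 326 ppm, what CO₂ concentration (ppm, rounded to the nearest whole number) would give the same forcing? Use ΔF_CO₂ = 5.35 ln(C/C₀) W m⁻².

C ≈ 350 ppm

N₂O forcing: 0.120 × (√387 − √274) = 0.120 × (19.6723 − 16.5529) = 0.120 × 3.1194 = 0.37433 W/m².
Set 5.35 ln(C/326) = 0.37433: ln(C/326) = 0.37433/5.35 = 0.06997, so C = 326 × e^0.06997 = 326 × 1.07248 = 349.63 ppm.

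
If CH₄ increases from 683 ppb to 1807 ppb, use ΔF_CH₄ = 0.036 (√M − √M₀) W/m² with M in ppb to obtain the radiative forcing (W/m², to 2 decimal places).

ΔF = 0.59 W/m²

CH₄: 0.036 × (√1807 − √683) = 0.036 × (42.5088 − 26.1343) = 0.036 × 16.3745 = 0.5895 W/m².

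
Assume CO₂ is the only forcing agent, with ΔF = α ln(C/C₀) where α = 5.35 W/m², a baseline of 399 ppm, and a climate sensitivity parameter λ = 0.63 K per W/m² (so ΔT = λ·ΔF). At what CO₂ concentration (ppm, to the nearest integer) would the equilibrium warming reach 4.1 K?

C ≈ 1347 ppm

Required forcing: ΔF = ΔT/λ = 4.1/0.63 = 6.5079 W/m².
Then ln(C/399) = ΔF/5.35 = 6.5079/5.35 = 1.21643.
So C = 399 × e^1.21643 = 399 × 3.37512 = 1346.67 ppm.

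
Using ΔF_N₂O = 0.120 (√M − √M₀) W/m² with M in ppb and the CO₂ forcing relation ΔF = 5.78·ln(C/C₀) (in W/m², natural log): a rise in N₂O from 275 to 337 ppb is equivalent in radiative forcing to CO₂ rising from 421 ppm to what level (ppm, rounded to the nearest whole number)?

N₂O forcing: 0.120 × (√337 − √275) = 0.120 × (18.3576 − 16.5831) = 0.120 × 1.7745 = 0.21294 W/m².
Set 5.78 ln(C/421) = 0.21294: ln(C/421) = 0.21294/5.78 = 0.03684, so C = 421 × e^0.03684 = 421 × 1.03753 = 436.80 ppm.

C ≈ 437 ppm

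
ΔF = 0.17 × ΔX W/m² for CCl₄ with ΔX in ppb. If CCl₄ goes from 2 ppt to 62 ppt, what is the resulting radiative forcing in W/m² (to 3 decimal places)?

ΔF = 0.010 W/m²

CCl₄: Δ = 62 − 2 = 60 ppt = 0.060 ppb; ΔF = 0.17 × 0.060 = 0.0102 W/m².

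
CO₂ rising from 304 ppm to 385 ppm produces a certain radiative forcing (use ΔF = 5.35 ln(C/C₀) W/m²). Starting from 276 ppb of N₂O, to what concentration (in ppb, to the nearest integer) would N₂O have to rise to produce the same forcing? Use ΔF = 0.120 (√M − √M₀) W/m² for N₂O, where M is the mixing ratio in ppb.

CO₂ forcing: 5.35 × ln(385/304) = 5.35 × 0.236216 = 1.26376 W/m².
Set 0.120(√M − √276) = 1.26376: √M = 1.26376/0.120 + √276 = 10.5313 + 16.6132 = 27.1445.
M = (27.1445)² = 736.82 ppb.

M ≈ 737 ppb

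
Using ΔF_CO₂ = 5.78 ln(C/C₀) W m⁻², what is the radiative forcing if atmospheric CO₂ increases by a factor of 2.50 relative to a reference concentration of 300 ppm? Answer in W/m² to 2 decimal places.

Because the forcing depends only on the ratio C/C₀, the initial concentration does not enter.
ΔF = 5.78 × ln(2.50) = 5.78 × 0.91629 = 5.2962 W/m².

ΔF = 5.30 W/m²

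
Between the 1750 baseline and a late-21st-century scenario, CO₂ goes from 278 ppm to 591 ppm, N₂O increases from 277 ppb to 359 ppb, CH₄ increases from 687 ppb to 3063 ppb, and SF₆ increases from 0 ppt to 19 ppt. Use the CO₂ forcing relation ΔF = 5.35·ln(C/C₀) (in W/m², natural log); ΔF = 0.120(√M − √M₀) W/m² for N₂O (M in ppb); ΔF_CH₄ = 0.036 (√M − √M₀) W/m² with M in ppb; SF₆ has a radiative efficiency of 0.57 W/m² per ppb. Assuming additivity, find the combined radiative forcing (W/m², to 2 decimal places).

ΔF = 5.37 W/m²

CO₂: 5.35 × ln(591/278) = 5.35 × ln(2.12590) = 5.35 × 0.75420 = 4.0350 W/m².
N₂O: 0.120 × (√359 − √277) = 0.120 × (18.9473 − 16.6433) = 0.120 × 2.3040 = 0.2765 W/m².
CH₄: 0.036 × (√3063 − √687) = 0.036 × (55.3444 − 26.2107) = 0.036 × 29.1337 = 1.0488 W/m².
SF₆: Δ = 19 − 0 = 19 ppt = 0.019 ppb; ΔF = 0.57 × 0.019 = 0.0108 W/m².
Total ΔF = 4.0350 + 0.2765 + 1.0488 + 0.0108 = 5.3711 W/m².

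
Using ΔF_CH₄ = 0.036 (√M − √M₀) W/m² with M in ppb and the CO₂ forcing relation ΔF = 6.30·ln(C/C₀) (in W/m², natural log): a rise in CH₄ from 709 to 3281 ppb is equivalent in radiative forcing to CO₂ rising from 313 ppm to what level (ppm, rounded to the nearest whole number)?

CH₄ forcing: 0.036 × (√3281 − √709) = 0.036 × (57.2800 − 26.6271) = 0.036 × 30.6529 = 1.10350 W/m².
Set 6.30 ln(C/313) = 1.10350: ln(C/313) = 1.10350/6.30 = 0.17516, so C = 313 × e^0.17516 = 313 × 1.19144 = 372.92 ppm.

C ≈ 373 ppm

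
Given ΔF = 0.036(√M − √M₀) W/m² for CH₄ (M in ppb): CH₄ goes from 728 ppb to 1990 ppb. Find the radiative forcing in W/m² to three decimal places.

CH₄: 0.036 × (√1990 − √728) = 0.036 × (44.6094 − 26.9815) = 0.036 × 17.6279 = 0.6346 W/m².

ΔF = 0.635 W/m²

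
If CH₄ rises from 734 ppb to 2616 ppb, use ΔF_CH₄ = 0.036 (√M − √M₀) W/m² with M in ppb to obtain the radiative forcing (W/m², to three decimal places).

ΔF = 0.866 W/m²

CH₄: 0.036 × (√2616 − √734) = 0.036 × (51.1468 − 27.0924) = 0.036 × 24.0544 = 0.8660 W/m².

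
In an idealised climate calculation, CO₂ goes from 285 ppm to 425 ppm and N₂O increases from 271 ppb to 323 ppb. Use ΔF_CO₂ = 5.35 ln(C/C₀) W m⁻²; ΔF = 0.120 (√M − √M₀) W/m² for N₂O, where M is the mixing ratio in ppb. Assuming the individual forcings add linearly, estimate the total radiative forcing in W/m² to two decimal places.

CO₂: 5.35 × ln(425/285) = 5.35 × ln(1.49123) = 5.35 × 0.39960 = 2.1379 W/m².
N₂O: 0.120 × (√323 − √271) = 0.120 × (17.9722 − 16.4621) = 0.120 × 1.5101 = 0.1812 W/m².
Total ΔF = 2.1379 + 0.1812 = 2.3191 W/m².

ΔF = 2.32 W/m²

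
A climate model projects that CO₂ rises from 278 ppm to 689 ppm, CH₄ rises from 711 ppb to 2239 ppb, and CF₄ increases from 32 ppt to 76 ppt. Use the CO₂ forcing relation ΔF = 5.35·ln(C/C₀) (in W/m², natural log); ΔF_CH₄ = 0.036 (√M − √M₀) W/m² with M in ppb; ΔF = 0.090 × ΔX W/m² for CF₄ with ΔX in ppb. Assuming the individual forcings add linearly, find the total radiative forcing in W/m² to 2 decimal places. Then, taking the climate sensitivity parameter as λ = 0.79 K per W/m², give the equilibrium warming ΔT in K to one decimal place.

ΔF = 5.60 W/m²; ΔT = 4.4 K

CO₂: 5.35 × ln(689/278) = 5.35 × ln(2.47842) = 5.35 × 0.90762 = 4.8558 W/m².
CH₄: 0.036 × (√2239 − √711) = 0.036 × (47.3181 − 26.6646) = 0.036 × 20.6535 = 0.7435 W/m².
CF₄: Δ = 76 − 32 = 44 ppt = 0.044 ppb; ΔF = 0.090 × 0.044 = 0.0040 W/m².
Total ΔF = 4.8558 + 0.7435 + 0.0040 = 5.6033 W/m².
ΔT = λ ΔF = 0.79 × 5.60 = 4.4240 K.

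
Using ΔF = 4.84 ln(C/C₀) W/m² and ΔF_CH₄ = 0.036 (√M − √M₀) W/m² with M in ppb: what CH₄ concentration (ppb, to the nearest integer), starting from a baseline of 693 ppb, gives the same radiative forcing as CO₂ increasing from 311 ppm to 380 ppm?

CO₂ forcing: 4.84 × ln(380/311) = 4.84 × 0.200378 = 0.96983 W/m².
Set 0.036(√M − √693) = 0.96983: √M = 0.96983/0.036 + √693 = 26.9397 + 26.3249 = 53.2646.
M = (53.2646)² = 2837.12 ppb.

M ≈ 2837 ppb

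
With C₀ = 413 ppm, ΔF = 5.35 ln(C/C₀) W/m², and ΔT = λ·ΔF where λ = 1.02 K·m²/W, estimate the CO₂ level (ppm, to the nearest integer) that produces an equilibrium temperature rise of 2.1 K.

C ≈ 607 ppm

Required forcing: ΔF = ΔT/λ = 2.1/1.02 = 2.0588 W/m².
Then ln(C/413) = ΔF/5.35 = 2.0588/5.35 = 0.38482.
So C = 413 × e^0.38482 = 413 × 1.46935 = 606.84 ppm.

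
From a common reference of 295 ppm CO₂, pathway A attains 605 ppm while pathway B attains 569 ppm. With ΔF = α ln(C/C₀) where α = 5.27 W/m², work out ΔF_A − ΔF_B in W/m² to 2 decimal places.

ΔF_A − ΔF_B = 0.32 W/m²

ΔF_A = 5.27 ln(605/295) = 5.27 × 0.71825 = 3.7852 W/m².
ΔF_B = 5.27 ln(569/295) = 5.27 × 0.65691 = 3.4619 W/m².
Difference: 3.7852 − 3.4619 = 0.3233 W/m².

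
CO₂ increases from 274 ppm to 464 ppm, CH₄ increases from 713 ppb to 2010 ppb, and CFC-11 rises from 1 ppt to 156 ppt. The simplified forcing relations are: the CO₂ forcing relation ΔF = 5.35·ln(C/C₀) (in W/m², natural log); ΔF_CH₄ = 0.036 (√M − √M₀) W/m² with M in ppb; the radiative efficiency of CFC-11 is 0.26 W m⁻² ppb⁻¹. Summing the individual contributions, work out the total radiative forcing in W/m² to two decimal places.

ΔF = 3.51 W/m²

CO₂: 5.35 × ln(464/274) = 5.35 × ln(1.69343) = 5.35 × 0.52676 = 2.8182 W/m².
CH₄: 0.036 × (√2010 − √713) = 0.036 × (44.8330 − 26.7021) = 0.036 × 18.1309 = 0.6527 W/m².
CFC-11: Δ = 156 − 1 = 155 ppt = 0.155 ppb; ΔF = 0.26 × 0.155 = 0.0403 W/m².
Total ΔF = 2.8182 + 0.6527 + 0.0403 = 3.5112 W/m².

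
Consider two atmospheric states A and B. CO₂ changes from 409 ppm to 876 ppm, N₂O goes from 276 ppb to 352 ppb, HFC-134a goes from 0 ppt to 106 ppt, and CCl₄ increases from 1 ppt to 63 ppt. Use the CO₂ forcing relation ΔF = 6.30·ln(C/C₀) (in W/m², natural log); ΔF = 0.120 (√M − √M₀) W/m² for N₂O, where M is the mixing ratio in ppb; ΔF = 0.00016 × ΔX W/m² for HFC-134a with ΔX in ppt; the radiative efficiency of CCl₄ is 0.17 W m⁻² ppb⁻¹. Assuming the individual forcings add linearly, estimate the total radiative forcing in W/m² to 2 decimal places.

CO₂: 6.30 × ln(876/409) = 6.30 × ln(2.14181) = 6.30 × 0.76165 = 4.7984 W/m².
N₂O: 0.120 × (√352 − √276) = 0.120 × (18.7617 − 16.6132) = 0.120 × 2.1485 = 0.2578 W/m².
HFC-134a: ΔF = 0.00016 × (106 − 0) = 0.00016 × 106 = 0.0170 W/m².
CCl₄: Δ = 63 − 1 = 62 ppt = 0.062 ppb; ΔF = 0.17 × 0.062 = 0.0105 W/m².
Total ΔF = 4.7984 + 0.2578 + 0.0170 + 0.0105 = 5.0837 W/m².

ΔF = 5.08 W/m²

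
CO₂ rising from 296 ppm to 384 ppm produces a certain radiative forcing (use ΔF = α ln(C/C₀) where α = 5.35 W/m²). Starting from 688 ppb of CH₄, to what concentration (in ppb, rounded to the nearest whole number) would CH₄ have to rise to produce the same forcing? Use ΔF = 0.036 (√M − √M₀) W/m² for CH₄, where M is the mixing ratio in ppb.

M ≈ 4213 ppb

CO₂ forcing: 5.35 × ln(384/296) = 5.35 × 0.260283 = 1.39251 W/m².
Set 0.036(√M − √688) = 1.39251: √M = 1.39251/0.036 + √688 = 38.6808 + 26.2298 = 64.9106.
M = (64.9106)² = 4213.39 ppb.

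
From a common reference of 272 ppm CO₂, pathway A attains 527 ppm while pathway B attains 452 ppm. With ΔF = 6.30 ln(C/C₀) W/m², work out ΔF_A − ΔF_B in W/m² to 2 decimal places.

ΔF_A = 6.30 ln(527/272) = 6.30 × 0.66140 = 4.1668 W/m².
ΔF_B = 6.30 ln(452/272) = 6.30 × 0.50788 = 3.1996 W/m².
Difference: 4.1668 − 3.1996 = 0.9672 W/m².
(Equivalently, ΔF_A − ΔF_B = 6.30 ln(527/452) = 6.30 × 0.15352 = 0.9672 W/m².)

ΔF_A − ΔF_B = 0.97 W/m²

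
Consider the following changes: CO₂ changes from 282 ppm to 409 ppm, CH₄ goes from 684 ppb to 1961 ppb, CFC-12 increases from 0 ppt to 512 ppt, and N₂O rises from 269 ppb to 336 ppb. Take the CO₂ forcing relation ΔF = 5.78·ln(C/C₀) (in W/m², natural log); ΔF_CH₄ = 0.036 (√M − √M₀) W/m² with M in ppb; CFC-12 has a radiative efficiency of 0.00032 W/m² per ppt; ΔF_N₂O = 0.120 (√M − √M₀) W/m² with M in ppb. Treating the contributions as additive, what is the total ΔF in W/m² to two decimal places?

CO₂: 5.78 × ln(409/282) = 5.78 × ln(1.45035) = 5.78 × 0.37180 = 2.1490 W/m².
CH₄: 0.036 × (√1961 − √684) = 0.036 × (44.2832 − 26.1534) = 0.036 × 18.1298 = 0.6527 W/m².
CFC-12: ΔF = 0.00032 × (512 − 0) = 0.00032 × 512 = 0.1638 W/m².
N₂O: 0.120 × (√336 − √269) = 0.120 × (18.3303 − 16.4012) = 0.120 × 1.9291 = 0.2315 W/m².
Total ΔF = 2.1490 + 0.6527 + 0.1638 + 0.2315 = 3.1970 W/m².

ΔF = 3.20 W/m²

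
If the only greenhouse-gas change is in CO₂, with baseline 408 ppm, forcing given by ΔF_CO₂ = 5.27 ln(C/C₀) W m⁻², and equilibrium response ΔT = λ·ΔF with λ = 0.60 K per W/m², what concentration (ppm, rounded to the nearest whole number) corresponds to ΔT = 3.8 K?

Required forcing: ΔF = ΔT/λ = 3.8/0.60 = 6.3333 W/m².
Then ln(C/408) = ΔF/5.27 = 6.3333/5.27 = 1.20176.
So C = 408 × e^1.20176 = 408 × 3.32597 = 1357.00 ppm.

C ≈ 1357 ppm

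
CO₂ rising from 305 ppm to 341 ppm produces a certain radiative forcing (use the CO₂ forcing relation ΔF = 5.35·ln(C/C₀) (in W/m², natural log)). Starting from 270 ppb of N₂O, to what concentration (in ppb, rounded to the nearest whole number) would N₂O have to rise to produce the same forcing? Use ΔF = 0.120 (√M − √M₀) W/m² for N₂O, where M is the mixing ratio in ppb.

M ≈ 458 ppb

CO₂ forcing: 5.35 × ln(341/305) = 5.35 × 0.111571 = 0.59690 W/m².
Set 0.120(√M − √270) = 0.59690: √M = 0.59690/0.120 + √270 = 4.9742 + 16.4317 = 21.4059.
M = (21.4059)² = 458.21 ppb.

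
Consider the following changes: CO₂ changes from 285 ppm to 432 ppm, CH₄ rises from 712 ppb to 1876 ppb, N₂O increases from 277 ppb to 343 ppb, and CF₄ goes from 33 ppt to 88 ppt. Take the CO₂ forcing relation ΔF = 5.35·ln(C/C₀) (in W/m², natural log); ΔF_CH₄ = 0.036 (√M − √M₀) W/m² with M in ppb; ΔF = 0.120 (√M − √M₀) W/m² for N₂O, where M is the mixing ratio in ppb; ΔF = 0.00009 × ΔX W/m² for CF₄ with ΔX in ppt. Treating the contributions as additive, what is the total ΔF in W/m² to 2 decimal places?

CO₂: 5.35 × ln(432/285) = 5.35 × ln(1.51579) = 5.35 × 0.41594 = 2.2253 W/m².
CH₄: 0.036 × (√1876 − √712) = 0.036 × (43.3128 − 26.6833) = 0.036 × 16.6295 = 0.5987 W/m².
N₂O: 0.120 × (√343 − √277) = 0.120 × (18.5203 − 16.6433) = 0.120 × 1.8770 = 0.2252 W/m².
CF₄: ΔF = 0.00009 × (88 − 33) = 0.00009 × 55 = 0.0050 W/m².
Total ΔF = 2.2253 + 0.5987 + 0.2252 + 0.0050 = 3.0542 W/m².

ΔF = 3.05 W/m²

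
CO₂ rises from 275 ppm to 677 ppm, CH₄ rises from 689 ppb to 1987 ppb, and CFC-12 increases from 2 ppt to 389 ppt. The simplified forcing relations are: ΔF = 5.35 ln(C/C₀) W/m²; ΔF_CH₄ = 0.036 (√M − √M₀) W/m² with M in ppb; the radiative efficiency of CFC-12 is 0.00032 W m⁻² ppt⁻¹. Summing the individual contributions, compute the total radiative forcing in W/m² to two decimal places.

ΔF = 5.60 W/m²

CO₂: 5.35 × ln(677/275) = 5.35 × ln(2.46182) = 5.35 × 0.90090 = 4.8198 W/m².
CH₄: 0.036 × (√1987 − √689) = 0.036 × (44.5758 − 26.2488) = 0.036 × 18.3270 = 0.6598 W/m².
CFC-12: ΔF = 0.00032 × (389 − 2) = 0.00032 × 387 = 0.1238 W/m².
Total ΔF = 4.8198 + 0.6598 + 0.1238 = 5.6034 W/m².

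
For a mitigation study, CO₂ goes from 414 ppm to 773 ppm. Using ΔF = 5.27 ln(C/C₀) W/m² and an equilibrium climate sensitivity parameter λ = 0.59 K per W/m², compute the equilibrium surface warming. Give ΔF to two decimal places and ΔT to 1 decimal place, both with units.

ΔF = 3.29 W/m²; ΔT = 1.9 K

CO₂: 5.27 × ln(773/414) = 5.27 × ln(1.86715) = 5.27 × 0.62441 = 3.2906 W/m².
ΔT = λ ΔF = 0.59 × 3.29 = 1.9411 K.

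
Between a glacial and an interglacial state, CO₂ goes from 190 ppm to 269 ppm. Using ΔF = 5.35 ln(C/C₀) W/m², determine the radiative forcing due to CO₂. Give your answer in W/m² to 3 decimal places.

CO₂: 5.35 × ln(269/190) = 5.35 × ln(1.41579) = 5.35 × 0.34769 = 1.8601 W/m².

ΔF = 1.860 W/m²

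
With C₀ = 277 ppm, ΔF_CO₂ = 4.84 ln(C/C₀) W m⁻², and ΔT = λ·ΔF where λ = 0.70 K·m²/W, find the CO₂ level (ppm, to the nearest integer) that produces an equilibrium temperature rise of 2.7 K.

Required forcing: ΔF = ΔT/λ = 2.7/0.70 = 3.8571 W/m².
Then ln(C/277) = ΔF/4.84 = 3.8571/4.84 = 0.79692.
So C = 277 × e^0.79692 = 277 × 2.21870 = 614.58 ppm.

C ≈ 615 ppm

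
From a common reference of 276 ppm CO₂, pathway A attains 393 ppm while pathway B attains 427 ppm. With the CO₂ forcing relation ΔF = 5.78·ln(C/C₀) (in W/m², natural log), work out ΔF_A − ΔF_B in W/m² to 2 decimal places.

ΔF_A − ΔF_B = -0.48 W/m²

ΔF_A = 5.78 ln(393/276) = 5.78 × 0.35341 = 2.0427 W/m².
ΔF_B = 5.78 ln(427/276) = 5.78 × 0.43638 = 2.5223 W/m².
Difference: 2.0427 − 2.5223 = -0.4796 W/m².
(Equivalently, ΔF_A − ΔF_B = 5.78 ln(393/427) = 5.78 × -0.08297 = -0.4796 W/m².)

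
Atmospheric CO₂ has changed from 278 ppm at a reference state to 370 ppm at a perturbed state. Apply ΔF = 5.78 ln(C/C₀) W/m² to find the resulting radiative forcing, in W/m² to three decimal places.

CO₂: 5.78 × ln(370/278) = 5.78 × ln(1.33094) = 5.78 × 0.28589 = 1.6524 W/m².

ΔF = 1.652 W/m²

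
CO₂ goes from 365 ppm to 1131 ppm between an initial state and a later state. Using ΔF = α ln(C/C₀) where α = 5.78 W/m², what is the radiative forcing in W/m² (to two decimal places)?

ΔF = 6.54 W/m²

CO₂ absorption bands are partially saturated, so forcing scales with the logarithm of the concentration ratio.
CO₂: 5.78 × ln(1131/365) = 5.78 × ln(3.09863) = 5.78 × 1.13096 = 6.5369 W/m².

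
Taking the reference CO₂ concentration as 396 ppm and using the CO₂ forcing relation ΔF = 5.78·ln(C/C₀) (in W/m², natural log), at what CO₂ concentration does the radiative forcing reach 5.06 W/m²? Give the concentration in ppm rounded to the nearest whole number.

C ≈ 950 ppm

Set 5.78 ln(C/396) = 5.06, so ln(C/396) = 5.06/5.78 = 0.87543.
Then C/396 = e^0.87543 = 2.39991, giving C = 396 × 2.39991 = 950.36 ppm.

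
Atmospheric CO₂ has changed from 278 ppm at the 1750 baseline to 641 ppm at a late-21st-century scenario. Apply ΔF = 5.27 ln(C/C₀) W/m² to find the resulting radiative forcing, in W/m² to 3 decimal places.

CO₂: 5.27 × ln(641/278) = 5.27 × ln(2.30576) = 5.27 × 0.83541 = 4.4026 W/m².

ΔF = 4.403 W/m²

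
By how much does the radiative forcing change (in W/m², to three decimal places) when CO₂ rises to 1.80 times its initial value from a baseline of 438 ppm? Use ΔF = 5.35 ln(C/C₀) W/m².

ΔF = 3.145 W/m²

Because the forcing depends only on the ratio C/C₀, the initial concentration does not enter.
ΔF = 5.35 × ln(1.80) = 5.35 × 0.58779 = 3.1447 W/m².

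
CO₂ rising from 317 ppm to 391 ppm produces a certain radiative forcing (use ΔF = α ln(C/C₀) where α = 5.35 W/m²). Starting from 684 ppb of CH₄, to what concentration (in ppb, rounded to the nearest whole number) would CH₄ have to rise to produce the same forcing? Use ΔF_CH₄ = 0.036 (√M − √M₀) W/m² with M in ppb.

M ≈ 3287 ppb

CO₂ forcing: 5.35 × ln(391/317) = 5.35 × 0.209806 = 1.12246 W/m².
Set 0.036(√M − √684) = 1.12246: √M = 1.12246/0.036 + √684 = 31.1794 + 26.1534 = 57.3328.
M = (57.3328)² = 3287.05 ppb.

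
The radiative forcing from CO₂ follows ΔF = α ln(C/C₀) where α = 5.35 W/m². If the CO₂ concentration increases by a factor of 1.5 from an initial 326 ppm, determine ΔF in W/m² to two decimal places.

Because the forcing depends only on the ratio C/C₀, the initial concentration does not enter.
ΔF = 5.35 × ln(1.5) = 5.35 × 0.40547 = 2.1693 W/m².

ΔF = 2.17 W/m²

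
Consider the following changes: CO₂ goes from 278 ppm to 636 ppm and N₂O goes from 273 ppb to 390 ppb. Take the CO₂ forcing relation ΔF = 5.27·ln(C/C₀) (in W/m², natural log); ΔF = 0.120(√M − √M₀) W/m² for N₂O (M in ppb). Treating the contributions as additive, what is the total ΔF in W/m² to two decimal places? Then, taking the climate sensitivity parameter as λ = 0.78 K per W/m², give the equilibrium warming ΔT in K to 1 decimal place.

CO₂: 5.27 × ln(636/278) = 5.27 × ln(2.28777) = 5.27 × 0.82758 = 4.3613 W/m².
N₂O: 0.120 × (√390 − √273) = 0.120 × (19.7484 − 16.5227) = 0.120 × 3.2257 = 0.3871 W/m².
Total ΔF = 4.3613 + 0.3871 = 4.7484 W/m².
ΔT = λ ΔF = 0.78 × 4.75 = 3.7050 K.

ΔF = 4.75 W/m²; ΔT = 3.7 K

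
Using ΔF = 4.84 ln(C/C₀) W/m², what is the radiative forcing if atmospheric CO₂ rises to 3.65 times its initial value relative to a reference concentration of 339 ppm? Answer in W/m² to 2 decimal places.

ΔF = 6.27 W/m²

ΔF = 4.84 × ln(3.65) = 4.84 × 1.29473 = 6.2665 W/m².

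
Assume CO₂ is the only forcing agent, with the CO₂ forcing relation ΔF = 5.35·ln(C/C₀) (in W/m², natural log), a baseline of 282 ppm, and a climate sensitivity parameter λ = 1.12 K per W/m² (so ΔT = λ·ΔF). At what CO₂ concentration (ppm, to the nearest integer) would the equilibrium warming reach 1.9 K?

Required forcing: ΔF = ΔT/λ = 1.9/1.12 = 1.6964 W/m².
Then ln(C/282) = ΔF/5.35 = 1.6964/5.35 = 0.31708.
So C = 282 × e^0.31708 = 282 × 1.37311 = 387.22 ppm.

C ≈ 387 ppm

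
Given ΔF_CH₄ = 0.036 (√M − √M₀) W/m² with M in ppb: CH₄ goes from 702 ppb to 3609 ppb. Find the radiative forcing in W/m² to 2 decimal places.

CH₄: 0.036 × (√3609 − √702) = 0.036 × (60.0750 − 26.4953) = 0.036 × 33.5797 = 1.2089 W/m².

ΔF = 1.21 W/m²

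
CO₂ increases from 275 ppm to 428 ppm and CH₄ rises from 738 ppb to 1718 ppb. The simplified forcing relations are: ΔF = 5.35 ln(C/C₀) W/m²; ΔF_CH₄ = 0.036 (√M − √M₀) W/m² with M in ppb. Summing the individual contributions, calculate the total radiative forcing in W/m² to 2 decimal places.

ΔF = 2.88 W/m²

CO₂: 5.35 × ln(428/275) = 5.35 × ln(1.55636) = 5.35 × 0.44235 = 2.3666 W/m².
CH₄: 0.036 × (√1718 − √738) = 0.036 × (41.4488 − 27.1662) = 0.036 × 14.2826 = 0.5142 W/m².
Total ΔF = 2.3666 + 0.5142 = 2.8808 W/m².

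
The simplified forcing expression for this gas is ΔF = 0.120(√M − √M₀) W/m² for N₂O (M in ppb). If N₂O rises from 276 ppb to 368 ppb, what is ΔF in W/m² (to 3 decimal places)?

N₂O: 0.120 × (√368 − √276) = 0.120 × (19.1833 − 16.6132) = 0.120 × 2.5701 = 0.3084 W/m².

ΔF = 0.308 W/m²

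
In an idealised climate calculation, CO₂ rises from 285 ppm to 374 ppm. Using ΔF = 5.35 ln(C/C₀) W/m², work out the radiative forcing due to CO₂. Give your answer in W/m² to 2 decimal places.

CO₂ absorption bands are partially saturated, so forcing scales with the logarithm of the concentration ratio.
CO₂: 5.35 × ln(374/285) = 5.35 × ln(1.31228) = 5.35 × 0.27177 = 1.4540 W/m².

ΔF = 1.45 W/m²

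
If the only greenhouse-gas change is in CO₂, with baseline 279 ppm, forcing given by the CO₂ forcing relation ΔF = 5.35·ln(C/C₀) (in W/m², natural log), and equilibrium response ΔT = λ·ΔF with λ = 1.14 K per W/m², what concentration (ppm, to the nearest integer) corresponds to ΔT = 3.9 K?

C ≈ 529 ppm

Required forcing: ΔF = ΔT/λ = 3.9/1.14 = 3.4211 W/m².
Then ln(C/279) = ΔF/5.35 = 3.4211/5.35 = 0.63946.
So C = 279 × e^0.63946 = 279 × 1.89546 = 528.83 ppm.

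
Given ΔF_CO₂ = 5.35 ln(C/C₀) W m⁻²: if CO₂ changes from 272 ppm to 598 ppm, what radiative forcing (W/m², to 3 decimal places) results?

CO₂ absorption bands are partially saturated, so forcing scales with the logarithm of the concentration ratio.
CO₂: 5.35 × ln(598/272) = 5.35 × ln(2.19853) = 5.35 × 0.78779 = 4.2147 W/m².

ΔF = 4.215 W/m²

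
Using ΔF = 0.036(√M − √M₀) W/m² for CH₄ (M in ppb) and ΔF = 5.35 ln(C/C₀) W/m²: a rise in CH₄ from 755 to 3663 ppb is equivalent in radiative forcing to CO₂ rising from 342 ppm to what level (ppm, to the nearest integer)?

CH₄ forcing: 0.036 × (√3663 − √755) = 0.036 × (60.5227 − 27.4773) = 0.036 × 33.0454 = 1.18963 W/m².
Set 5.35 ln(C/342) = 1.18963: ln(C/342) = 1.18963/5.35 = 0.22236, so C = 342 × e^0.22236 = 342 × 1.24902 = 427.16 ppm.

C ≈ 427 ppm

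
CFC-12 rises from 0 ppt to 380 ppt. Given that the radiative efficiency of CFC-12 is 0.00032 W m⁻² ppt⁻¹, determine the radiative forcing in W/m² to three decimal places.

ΔF = 0.122 W/m²

CFC-12: ΔF = 0.00032 × (380 − 0) = 0.00032 × 380 = 0.1216 W/m².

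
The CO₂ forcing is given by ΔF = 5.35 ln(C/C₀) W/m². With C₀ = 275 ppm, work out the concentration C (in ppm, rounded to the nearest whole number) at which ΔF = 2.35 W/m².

C ≈ 427 ppm

Set 5.35 ln(C/275) = 2.35, so ln(C/275) = 2.35/5.35 = 0.43925.
Then C/275 = e^0.43925 = 1.55154, giving C = 275 × 1.55154 = 426.67 ppm.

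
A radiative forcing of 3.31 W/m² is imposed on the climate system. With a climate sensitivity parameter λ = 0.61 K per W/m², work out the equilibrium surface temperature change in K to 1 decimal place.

ΔT = 2.0 K

ΔT = λ ΔF = 0.61 × 3.31 = 2.0191 K.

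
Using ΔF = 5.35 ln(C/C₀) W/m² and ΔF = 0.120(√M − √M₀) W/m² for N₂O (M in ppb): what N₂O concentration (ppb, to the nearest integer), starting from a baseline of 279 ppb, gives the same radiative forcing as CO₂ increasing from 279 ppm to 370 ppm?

M ≈ 858 ppb

CO₂ forcing: 5.35 × ln(370/279) = 5.35 × 0.282291 = 1.51026 W/m².
Set 0.120(√M − √279) = 1.51026: √M = 1.51026/0.120 + √279 = 12.5855 + 16.7033 = 29.2888.
M = (29.2888)² = 857.83 ppb.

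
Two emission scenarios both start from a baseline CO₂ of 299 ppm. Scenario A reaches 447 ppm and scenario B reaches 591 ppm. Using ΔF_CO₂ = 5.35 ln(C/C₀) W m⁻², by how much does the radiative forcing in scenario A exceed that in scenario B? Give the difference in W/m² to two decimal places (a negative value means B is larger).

ΔF_A − ΔF_B = -1.49 W/m²

ΔF_A = 5.35 ln(447/299) = 5.35 × 0.40212 = 2.1513 W/m².
ΔF_B = 5.35 ln(591/299) = 5.35 × 0.68137 = 3.6453 W/m².
Difference: 2.1513 − 3.6453 = -1.4940 W/m².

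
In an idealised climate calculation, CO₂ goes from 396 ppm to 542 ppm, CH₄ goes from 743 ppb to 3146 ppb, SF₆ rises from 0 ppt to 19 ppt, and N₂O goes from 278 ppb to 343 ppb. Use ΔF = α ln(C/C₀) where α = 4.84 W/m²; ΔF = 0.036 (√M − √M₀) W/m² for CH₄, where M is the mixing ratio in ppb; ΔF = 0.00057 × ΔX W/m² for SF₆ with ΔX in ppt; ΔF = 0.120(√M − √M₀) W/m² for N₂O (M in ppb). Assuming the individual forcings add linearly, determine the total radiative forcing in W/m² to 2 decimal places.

ΔF = 2.79 W/m²

CO₂: 4.84 × ln(542/396) = 4.84 × ln(1.36869) = 4.84 × 0.31385 = 1.5190 W/m².
CH₄: 0.036 × (√3146 − √743) = 0.036 × (56.0892 − 27.2580) = 0.036 × 28.8312 = 1.0379 W/m².
SF₆: ΔF = 0.00057 × (19 − 0) = 0.00057 × 19 = 0.0108 W/m².
N₂O: 0.120 × (√343 − √278) = 0.120 × (18.5203 − 16.6733) = 0.120 × 1.8470 = 0.2216 W/m².
Total ΔF = 1.5190 + 1.0379 + 0.0108 + 0.2216 = 2.7893 W/m².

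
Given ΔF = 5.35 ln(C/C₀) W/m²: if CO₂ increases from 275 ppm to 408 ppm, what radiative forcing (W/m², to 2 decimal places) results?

ΔF = 2.11 W/m²

CO₂: 5.35 × ln(408/275) = 5.35 × ln(1.48364) = 5.35 × 0.39450 = 2.1106 W/m².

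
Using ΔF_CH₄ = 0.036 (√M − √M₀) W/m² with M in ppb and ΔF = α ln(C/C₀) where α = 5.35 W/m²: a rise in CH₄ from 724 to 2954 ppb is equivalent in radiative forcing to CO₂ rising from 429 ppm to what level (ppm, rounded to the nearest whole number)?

CH₄ forcing: 0.036 × (√2954 − √724) = 0.036 × (54.3507 − 26.9072) = 0.036 × 27.4435 = 0.98797 W/m².
Set 5.35 ln(C/429) = 0.98797: ln(C/429) = 0.98797/5.35 = 0.18467, so C = 429 × e^0.18467 = 429 × 1.20282 = 516.01 ppm.

C ≈ 516 ppm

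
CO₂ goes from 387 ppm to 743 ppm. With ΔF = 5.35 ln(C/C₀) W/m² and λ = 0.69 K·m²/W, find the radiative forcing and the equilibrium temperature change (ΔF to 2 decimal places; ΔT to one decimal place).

CO₂: 5.35 × ln(743/387) = 5.35 × ln(1.91990) = 5.35 × 0.65227 = 3.4896 W/m².
ΔT = λ ΔF = 0.69 × 3.49 = 2.4081 K.

ΔF = 3.49 W/m²; ΔT = 2.4 K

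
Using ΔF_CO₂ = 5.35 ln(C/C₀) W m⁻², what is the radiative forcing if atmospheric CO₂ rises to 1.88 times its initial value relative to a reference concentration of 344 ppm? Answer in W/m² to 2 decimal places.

Because the forcing depends only on the ratio C/C₀, the initial concentration does not enter.
ΔF = 5.35 × ln(1.88) = 5.35 × 0.63127 = 3.3773 W/m².

ΔF = 3.38 W/m²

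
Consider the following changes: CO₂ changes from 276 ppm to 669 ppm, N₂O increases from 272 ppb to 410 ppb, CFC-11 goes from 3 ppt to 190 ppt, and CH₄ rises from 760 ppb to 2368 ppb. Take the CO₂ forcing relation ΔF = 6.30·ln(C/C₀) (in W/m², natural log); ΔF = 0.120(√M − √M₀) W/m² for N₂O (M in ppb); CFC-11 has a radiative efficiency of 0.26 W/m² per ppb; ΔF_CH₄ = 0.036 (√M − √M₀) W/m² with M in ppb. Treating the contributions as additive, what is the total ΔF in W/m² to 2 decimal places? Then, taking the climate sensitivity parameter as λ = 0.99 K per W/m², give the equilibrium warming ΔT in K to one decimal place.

ΔF = 6.84 W/m²; ΔT = 6.8 K

CO₂: 6.30 × ln(669/276) = 6.30 × ln(2.42391) = 6.30 × 0.88538 = 5.5779 W/m².
N₂O: 0.120 × (√410 − √272) = 0.120 × (20.2485 − 16.4924) = 0.120 × 3.7561 = 0.4507 W/m².
CFC-11: Δ = 190 − 3 = 187 ppt = 0.187 ppb; ΔF = 0.26 × 0.187 = 0.0486 W/m².
CH₄: 0.036 × (√2368 − √760) = 0.036 × (48.6621 − 27.5681) = 0.036 × 21.0940 = 0.7594 W/m².
Total ΔF = 5.5779 + 0.4507 + 0.0486 + 0.7594 = 6.8366 W/m².
ΔT = λ ΔF = 0.99 × 6.84 = 6.7716 K.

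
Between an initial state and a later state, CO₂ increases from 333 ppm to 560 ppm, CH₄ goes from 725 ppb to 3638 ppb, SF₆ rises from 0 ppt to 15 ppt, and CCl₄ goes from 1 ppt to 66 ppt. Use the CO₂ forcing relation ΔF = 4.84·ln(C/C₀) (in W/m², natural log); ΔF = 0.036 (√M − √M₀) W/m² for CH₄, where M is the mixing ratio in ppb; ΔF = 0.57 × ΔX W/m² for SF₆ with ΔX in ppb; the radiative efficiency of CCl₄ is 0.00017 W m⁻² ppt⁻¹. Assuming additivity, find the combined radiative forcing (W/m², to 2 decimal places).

ΔF = 3.74 W/m²

CO₂: 4.84 × ln(560/333) = 4.84 × ln(1.68168) = 4.84 × 0.51979 = 2.5158 W/m².
CH₄: 0.036 × (√3638 − √725) = 0.036 × (60.3158 − 26.9258) = 0.036 × 33.3900 = 1.2020 W/m².
SF₆: Δ = 15 − 0 = 15 ppt = 0.015 ppb; ΔF = 0.57 × 0.015 = 0.0086 W/m².
CCl₄: ΔF = 0.00017 × (66 − 1) = 0.00017 × 65 = 0.0111 W/m².
Total ΔF = 2.5158 + 1.2020 + 0.0086 + 0.0111 = 3.7375 W/m².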